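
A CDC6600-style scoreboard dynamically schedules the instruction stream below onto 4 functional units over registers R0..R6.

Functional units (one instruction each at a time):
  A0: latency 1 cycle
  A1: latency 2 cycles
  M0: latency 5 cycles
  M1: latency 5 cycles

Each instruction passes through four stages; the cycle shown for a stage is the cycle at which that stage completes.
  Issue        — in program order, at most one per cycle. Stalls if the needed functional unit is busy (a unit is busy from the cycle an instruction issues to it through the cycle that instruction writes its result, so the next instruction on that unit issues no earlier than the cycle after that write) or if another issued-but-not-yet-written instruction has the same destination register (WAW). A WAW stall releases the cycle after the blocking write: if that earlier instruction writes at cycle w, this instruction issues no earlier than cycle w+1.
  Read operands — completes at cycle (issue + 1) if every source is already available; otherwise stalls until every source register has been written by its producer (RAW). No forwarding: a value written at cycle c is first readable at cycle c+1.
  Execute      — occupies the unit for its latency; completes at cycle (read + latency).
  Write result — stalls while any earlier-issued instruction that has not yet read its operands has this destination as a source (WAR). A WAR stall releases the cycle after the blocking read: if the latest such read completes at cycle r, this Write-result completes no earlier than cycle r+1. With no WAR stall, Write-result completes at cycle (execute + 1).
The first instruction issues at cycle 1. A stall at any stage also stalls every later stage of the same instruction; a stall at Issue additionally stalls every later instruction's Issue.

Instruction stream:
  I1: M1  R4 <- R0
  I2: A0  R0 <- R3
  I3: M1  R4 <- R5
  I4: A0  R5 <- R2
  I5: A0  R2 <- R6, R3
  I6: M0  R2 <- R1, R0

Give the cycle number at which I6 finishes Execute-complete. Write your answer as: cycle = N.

cycle 1: I1 issues→M1
cycle 2: I1 reads | I2 issues→A0
cycle 3: I2 reads
cycle 4: I2 exec-done
cycle 5: I2 writes R0
cycle 7: I1 exec-done
cycle 8: I1 writes R4
cycle 9: I3 issues→M1
cycle 10: I3 reads | I4 issues→A0
cycle 11: I4 reads
cycle 12: I4 exec-done
cycle 13: I4 writes R5
cycle 14: I5 issues→A0
cycle 15: I3 exec-done | I5 reads
cycle 16: I3 writes R4 | I5 exec-done
cycle 17: I5 writes R2
cycle 18: I6 issues→M0
cycle 19: I6 reads
cycle 24: I6 exec-done
cycle 25: I6 writes R2

cycle = 24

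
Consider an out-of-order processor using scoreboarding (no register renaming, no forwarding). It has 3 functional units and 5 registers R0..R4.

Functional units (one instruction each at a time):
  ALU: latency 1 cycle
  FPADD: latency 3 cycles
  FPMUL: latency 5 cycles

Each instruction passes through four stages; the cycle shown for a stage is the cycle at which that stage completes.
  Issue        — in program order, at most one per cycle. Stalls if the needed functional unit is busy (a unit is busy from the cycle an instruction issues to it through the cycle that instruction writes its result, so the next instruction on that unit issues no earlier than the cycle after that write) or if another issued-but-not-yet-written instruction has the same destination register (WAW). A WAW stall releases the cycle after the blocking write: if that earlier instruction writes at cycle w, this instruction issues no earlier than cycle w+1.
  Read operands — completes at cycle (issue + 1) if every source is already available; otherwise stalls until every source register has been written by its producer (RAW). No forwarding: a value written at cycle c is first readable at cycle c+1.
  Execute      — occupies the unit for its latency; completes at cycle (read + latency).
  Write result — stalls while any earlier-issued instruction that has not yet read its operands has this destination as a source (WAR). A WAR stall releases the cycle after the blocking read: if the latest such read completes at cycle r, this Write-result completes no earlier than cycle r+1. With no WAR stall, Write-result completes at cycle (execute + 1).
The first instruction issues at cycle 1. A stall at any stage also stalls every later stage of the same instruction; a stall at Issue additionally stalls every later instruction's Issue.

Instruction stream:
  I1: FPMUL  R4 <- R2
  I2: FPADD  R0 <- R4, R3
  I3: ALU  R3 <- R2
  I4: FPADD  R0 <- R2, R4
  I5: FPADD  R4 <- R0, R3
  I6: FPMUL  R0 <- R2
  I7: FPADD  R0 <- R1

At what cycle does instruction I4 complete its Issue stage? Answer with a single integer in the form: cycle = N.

cycle = 14

  I1 | 1 | 2 | 7 | 8
  I2 | 2 | 9 | 12 | 13   RAW R4: wait I1 write@8
  I3 | 3 | 4 | 5 | 10   WAR R3: wait I2 read@9
  I4 | 14 | 15 | 18 | 19   struct: FPADD busy until I2 writes@13
  I5 | 20 | 21 | 24 | 25   struct: FPADD busy until I4 writes@19
  I6 | 21 | 22 | 27 | 28
  I7 | 29 | 30 | 33 | 34   WAW R0: wait I6 write@28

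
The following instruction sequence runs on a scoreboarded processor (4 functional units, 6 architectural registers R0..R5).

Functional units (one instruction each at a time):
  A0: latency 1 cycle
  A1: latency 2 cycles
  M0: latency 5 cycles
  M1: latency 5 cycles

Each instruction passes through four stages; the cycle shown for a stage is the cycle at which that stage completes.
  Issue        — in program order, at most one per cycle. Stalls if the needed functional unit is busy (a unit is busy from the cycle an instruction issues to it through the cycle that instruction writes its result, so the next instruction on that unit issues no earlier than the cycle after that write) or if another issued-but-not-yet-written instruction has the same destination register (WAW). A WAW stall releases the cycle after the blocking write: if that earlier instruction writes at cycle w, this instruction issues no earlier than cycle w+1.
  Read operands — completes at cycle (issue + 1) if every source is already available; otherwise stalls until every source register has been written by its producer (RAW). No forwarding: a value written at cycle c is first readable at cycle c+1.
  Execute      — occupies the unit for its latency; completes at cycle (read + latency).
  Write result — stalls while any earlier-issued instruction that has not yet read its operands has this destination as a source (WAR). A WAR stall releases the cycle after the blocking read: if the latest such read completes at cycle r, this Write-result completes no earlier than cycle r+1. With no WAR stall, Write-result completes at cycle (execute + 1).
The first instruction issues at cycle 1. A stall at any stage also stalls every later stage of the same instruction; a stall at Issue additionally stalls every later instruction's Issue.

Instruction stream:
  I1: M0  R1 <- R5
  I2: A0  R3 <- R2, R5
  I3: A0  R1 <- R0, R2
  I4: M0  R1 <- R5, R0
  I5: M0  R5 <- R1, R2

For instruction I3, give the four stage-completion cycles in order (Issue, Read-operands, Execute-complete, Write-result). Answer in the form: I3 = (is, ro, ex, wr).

cycle 1: I1 dispatched to M0
cycle 2: I1 operands ready, I2 dispatched to A0
cycle 3: I2 operands ready
cycle 4: I2 complete
cycle 5: R3←I2
cycle 7: I1 complete
cycle 8: R1←I1
cycle 9: I3 dispatched to A0
cycle 10: I3 operands ready
cycle 11: I3 complete
cycle 12: R1←I3
cycle 13: I4 dispatched to M0
cycle 14: I4 operands ready
cycle 19: I4 complete
cycle 20: R1←I4
cycle 21: I5 dispatched to M0
cycle 22: I5 operands ready
cycle 27: I5 complete
cycle 28: R5←I5

I3 = (9, 10, 11, 12)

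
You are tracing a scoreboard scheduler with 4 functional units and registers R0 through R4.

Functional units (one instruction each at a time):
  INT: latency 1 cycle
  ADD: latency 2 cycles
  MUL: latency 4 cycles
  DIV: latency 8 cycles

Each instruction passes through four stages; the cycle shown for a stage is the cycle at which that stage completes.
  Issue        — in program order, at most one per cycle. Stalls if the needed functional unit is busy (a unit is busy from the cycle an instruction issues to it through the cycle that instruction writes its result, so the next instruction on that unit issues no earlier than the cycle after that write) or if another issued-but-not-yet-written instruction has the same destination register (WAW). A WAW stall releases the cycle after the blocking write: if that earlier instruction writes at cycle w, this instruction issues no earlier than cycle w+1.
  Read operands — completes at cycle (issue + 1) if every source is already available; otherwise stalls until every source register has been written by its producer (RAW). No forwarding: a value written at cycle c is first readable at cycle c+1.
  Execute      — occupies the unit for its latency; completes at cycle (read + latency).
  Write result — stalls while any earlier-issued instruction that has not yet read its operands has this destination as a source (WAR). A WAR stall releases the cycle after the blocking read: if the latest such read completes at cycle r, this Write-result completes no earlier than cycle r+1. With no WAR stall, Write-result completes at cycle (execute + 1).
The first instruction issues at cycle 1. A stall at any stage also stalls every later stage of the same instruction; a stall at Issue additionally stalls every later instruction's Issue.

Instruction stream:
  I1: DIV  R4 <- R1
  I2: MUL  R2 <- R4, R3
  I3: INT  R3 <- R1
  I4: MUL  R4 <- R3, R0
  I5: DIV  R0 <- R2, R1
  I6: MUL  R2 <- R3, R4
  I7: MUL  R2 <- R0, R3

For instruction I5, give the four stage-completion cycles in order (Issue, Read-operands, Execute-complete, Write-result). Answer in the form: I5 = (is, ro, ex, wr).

[I1] 1/2/10/11
[I2] 2/12/16/17  (RAW R4: wait I1 write@11)
[I3] 3/4/5/13  (WAR R3: wait I2 read@12)
[I4] 18/19/23/24  (struct: MUL busy until I2 writes@17)
[I5] 19/20/28/29
[I6] 25/26/30/31  (struct: MUL busy until I4 writes@24)
[I7] 32/33/37/38  (struct: MUL busy until I6 writes@31)

I5 = (19, 20, 28, 29)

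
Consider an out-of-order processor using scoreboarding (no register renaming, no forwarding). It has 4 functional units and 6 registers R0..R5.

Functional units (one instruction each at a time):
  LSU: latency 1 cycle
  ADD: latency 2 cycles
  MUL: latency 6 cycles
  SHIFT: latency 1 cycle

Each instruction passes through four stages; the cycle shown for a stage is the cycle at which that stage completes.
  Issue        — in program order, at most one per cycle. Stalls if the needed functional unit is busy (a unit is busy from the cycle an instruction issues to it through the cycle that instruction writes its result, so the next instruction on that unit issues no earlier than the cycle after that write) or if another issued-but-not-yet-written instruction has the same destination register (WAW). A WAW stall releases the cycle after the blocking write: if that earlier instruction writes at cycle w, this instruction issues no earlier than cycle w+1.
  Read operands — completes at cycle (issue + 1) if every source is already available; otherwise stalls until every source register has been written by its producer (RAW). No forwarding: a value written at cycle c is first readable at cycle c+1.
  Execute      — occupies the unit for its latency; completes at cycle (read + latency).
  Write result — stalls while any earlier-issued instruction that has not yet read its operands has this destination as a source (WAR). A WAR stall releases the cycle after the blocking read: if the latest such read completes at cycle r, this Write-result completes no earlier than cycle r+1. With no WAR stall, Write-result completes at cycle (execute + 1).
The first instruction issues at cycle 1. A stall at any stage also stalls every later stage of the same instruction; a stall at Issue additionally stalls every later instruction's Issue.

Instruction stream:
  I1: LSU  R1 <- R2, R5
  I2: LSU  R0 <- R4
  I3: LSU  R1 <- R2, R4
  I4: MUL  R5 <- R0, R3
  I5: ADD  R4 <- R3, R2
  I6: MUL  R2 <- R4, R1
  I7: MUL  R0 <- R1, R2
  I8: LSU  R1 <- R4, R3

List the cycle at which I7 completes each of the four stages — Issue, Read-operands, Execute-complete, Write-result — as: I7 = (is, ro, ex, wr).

I7 = (28, 29, 35, 36)

[1] issue I1 (LSU)
[2] I1 read-ops
[3] I1 finished on LSU
[4] I1→R1
[5] issue I2 (LSU)
[6] I2 read-ops
[7] I2 finished on LSU
[8] I2→R0
[9] issue I3 (LSU)
[10] I3 read-ops | issue I4 (MUL)
[11] I3 finished on LSU | I4 read-ops | issue I5 (ADD)
[12] I3→R1 | I5 read-ops
[14] I5 finished on ADD
[15] I5→R4
[17] I4 finished on MUL
[18] I4→R5
[19] issue I6 (MUL)
[20] I6 read-ops
[26] I6 finished on MUL
[27] I6→R2
[28] issue I7 (MUL)
[29] I7 read-ops | issue I8 (LSU)
[30] I8 read-ops
[31] I8 finished on LSU
[32] I8→R1
[35] I7 finished on MUL
[36] I7→R0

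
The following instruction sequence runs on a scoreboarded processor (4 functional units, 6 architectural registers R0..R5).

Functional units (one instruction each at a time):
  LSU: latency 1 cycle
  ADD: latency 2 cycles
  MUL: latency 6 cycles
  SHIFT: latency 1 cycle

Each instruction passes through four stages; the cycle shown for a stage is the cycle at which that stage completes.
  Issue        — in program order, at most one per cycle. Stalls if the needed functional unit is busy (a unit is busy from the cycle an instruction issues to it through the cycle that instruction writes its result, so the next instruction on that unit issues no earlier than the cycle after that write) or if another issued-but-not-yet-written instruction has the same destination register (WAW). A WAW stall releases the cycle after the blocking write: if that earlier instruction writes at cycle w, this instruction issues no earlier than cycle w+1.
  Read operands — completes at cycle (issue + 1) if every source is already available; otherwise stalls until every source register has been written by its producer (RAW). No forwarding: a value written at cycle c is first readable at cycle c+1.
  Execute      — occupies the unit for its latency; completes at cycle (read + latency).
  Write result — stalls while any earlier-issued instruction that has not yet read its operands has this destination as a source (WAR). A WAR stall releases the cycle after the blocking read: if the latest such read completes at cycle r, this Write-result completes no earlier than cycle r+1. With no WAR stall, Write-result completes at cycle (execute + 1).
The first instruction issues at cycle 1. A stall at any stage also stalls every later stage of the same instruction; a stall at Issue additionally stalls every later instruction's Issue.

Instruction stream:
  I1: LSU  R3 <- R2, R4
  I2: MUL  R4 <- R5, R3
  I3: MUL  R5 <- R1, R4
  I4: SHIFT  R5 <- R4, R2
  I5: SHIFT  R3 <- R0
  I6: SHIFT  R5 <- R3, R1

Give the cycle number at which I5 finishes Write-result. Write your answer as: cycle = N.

t=1  issue I1 (LSU)
t=2  I1 read-ops | issue I2 (MUL)
t=3  I1 finished on LSU
t=4  I1→R3
t=5  I2 read-ops
t=11  I2 finished on MUL
t=12  I2→R4
t=13  issue I3 (MUL)
t=14  I3 read-ops
t=20  I3 finished on MUL
t=21  I3→R5
t=22  issue I4 (SHIFT)
t=23  I4 read-ops
t=24  I4 finished on SHIFT
t=25  I4→R5
t=26  issue I5 (SHIFT)
t=27  I5 read-ops
t=28  I5 finished on SHIFT
t=29  I5→R3
t=30  issue I6 (SHIFT)
t=31  I6 read-ops
t=32  I6 finished on SHIFT
t=33  I6→R5

cycle = 29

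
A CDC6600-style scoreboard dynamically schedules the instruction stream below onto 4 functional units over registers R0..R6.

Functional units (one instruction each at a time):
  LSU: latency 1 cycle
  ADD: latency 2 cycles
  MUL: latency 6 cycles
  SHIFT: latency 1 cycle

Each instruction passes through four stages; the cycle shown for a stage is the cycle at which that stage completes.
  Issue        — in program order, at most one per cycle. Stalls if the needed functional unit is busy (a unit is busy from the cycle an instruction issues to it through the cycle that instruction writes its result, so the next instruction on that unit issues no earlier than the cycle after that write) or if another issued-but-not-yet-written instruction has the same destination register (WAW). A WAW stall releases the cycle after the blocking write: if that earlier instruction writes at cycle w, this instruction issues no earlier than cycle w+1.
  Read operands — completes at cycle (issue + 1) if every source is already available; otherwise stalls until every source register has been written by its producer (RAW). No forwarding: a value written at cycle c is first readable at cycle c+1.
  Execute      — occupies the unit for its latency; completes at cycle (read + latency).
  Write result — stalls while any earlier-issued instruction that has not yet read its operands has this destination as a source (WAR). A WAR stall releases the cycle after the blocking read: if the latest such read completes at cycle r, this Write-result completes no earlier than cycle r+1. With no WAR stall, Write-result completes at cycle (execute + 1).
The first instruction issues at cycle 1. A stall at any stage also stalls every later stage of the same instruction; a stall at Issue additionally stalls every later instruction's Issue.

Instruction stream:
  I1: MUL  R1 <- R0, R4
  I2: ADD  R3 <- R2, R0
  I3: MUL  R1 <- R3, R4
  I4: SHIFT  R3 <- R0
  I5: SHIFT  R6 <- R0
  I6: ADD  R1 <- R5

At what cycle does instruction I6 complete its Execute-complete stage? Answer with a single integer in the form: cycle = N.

cycle = 22

c1: I1 dispatched to MUL
c2: I1 operands ready, I2 dispatched to ADD
c3: I2 operands ready
c5: I2 complete
c6: R3←I2
c8: I1 complete
c9: R1←I1
c10: I3 dispatched to MUL
c11: I3 operands ready, I4 dispatched to SHIFT
c12: I4 operands ready
c13: I4 complete
c14: R3←I4
c15: I5 dispatched to SHIFT
c16: I5 operands ready
c17: I3 complete, I5 complete
c18: R1←I3, R6←I5
c19: I6 dispatched to ADD
c20: I6 operands ready
c22: I6 complete
c23: R1←I6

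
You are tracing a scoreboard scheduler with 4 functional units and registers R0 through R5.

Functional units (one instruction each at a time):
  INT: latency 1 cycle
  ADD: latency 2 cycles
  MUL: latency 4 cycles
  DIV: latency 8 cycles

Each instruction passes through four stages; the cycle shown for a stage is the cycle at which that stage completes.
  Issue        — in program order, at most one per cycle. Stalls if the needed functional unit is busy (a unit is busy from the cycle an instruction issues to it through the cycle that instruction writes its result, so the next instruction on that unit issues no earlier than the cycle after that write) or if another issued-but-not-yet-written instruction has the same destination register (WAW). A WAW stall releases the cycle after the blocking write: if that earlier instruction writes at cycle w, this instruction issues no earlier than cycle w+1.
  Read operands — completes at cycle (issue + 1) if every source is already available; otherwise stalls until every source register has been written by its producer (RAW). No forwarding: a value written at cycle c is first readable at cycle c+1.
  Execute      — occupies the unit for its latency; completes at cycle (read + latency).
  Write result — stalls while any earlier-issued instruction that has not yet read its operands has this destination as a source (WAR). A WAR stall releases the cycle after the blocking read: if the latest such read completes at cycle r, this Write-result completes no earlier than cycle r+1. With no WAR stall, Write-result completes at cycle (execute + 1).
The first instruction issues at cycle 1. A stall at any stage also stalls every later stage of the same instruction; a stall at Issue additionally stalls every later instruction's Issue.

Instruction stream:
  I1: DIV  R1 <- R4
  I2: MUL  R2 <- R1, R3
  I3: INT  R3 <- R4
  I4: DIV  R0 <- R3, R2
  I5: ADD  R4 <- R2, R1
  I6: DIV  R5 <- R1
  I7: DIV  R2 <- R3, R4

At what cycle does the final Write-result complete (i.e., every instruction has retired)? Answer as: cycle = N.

  I1 | 1 | 2 | 10 | 11
  I2 | 2 | 12 | 16 | 17   RAW R1: wait I1 write@11
  I3 | 3 | 4 | 5 | 13   WAR R3: wait I2 read@12
  I4 | 12 | 18 | 26 | 27   struct: DIV busy until I1 writes@11 · RAW R2: wait I2 write@17
  I5 | 13 | 18 | 20 | 21   RAW R2: wait I2 write@17
  I6 | 28 | 29 | 37 | 38   struct: DIV busy until I4 writes@27
  I7 | 39 | 40 | 48 | 49   struct: DIV busy until I6 writes@38

cycle = 49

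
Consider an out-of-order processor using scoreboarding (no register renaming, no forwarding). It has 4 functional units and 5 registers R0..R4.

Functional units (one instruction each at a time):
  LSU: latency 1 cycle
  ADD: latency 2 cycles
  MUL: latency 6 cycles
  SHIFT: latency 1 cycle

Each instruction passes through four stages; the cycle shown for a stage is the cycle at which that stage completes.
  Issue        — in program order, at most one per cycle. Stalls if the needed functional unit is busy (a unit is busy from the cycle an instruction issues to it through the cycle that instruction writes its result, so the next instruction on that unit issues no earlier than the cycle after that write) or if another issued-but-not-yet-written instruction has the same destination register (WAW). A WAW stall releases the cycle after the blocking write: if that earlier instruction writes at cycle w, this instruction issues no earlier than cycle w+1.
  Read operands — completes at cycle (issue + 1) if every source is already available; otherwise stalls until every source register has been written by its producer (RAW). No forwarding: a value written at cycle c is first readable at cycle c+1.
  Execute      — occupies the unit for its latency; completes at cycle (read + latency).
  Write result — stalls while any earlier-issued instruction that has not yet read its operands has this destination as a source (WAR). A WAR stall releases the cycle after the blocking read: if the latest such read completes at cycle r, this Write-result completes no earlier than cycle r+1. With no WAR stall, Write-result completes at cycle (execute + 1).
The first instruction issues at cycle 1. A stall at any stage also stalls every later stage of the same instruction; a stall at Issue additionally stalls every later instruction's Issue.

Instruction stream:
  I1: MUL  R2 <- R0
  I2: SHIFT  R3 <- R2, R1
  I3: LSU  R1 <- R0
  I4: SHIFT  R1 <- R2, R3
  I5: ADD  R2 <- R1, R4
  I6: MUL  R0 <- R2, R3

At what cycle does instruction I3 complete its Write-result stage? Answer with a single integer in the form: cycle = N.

[1] I1 dispatched to MUL
[2] I1 operands ready; I2 dispatched to SHIFT
[3] I3 dispatched to LSU
[4] I3 operands ready
[5] I3 complete
[8] I1 complete
[9] R2←I1
[10] I2 operands ready
[11] I2 complete; R1←I3
[12] R3←I2
[13] I4 dispatched to SHIFT
[14] I4 operands ready; I5 dispatched to ADD
[15] I4 complete; I6 dispatched to MUL
[16] R1←I4
[17] I5 operands ready
[19] I5 complete
[20] R2←I5
[21] I6 operands ready
[27] I6 complete
[28] R0←I6

cycle = 11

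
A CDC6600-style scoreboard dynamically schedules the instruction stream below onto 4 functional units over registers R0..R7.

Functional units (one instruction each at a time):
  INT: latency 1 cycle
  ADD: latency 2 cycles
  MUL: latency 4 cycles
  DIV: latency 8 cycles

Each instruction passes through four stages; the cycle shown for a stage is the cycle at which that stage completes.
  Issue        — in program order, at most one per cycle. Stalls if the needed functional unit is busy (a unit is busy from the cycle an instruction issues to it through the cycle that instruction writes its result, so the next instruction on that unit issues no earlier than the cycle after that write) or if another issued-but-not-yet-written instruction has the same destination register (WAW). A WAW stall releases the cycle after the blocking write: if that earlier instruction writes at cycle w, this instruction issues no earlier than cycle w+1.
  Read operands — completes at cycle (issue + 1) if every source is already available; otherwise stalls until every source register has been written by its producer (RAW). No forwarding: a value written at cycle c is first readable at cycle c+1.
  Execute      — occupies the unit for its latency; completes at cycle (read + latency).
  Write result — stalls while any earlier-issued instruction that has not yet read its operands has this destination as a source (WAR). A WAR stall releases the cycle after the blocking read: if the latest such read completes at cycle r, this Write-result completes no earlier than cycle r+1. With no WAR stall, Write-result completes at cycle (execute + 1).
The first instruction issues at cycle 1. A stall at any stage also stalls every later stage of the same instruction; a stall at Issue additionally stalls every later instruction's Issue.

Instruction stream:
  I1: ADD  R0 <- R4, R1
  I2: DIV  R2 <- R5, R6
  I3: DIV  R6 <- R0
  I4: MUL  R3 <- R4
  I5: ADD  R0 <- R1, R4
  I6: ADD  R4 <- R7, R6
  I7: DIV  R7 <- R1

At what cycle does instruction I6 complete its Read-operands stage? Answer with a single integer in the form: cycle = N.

I1  is:1  ro:2  ex:4  wr:5
I2  is:2  ro:3  ex:11  wr:12
I3  is:13  ro:14  ex:22  wr:23  — struct: DIV busy until I2 writes@12
I4  is:14  ro:15  ex:19  wr:20
I5  is:15  ro:16  ex:18  wr:19
I6  is:20  ro:24  ex:26  wr:27  — struct: ADD busy until I5 writes@19, RAW R6: wait I3 write@23
I7  is:24  ro:25  ex:33  wr:34  — struct: DIV busy until I3 writes@23

cycle = 24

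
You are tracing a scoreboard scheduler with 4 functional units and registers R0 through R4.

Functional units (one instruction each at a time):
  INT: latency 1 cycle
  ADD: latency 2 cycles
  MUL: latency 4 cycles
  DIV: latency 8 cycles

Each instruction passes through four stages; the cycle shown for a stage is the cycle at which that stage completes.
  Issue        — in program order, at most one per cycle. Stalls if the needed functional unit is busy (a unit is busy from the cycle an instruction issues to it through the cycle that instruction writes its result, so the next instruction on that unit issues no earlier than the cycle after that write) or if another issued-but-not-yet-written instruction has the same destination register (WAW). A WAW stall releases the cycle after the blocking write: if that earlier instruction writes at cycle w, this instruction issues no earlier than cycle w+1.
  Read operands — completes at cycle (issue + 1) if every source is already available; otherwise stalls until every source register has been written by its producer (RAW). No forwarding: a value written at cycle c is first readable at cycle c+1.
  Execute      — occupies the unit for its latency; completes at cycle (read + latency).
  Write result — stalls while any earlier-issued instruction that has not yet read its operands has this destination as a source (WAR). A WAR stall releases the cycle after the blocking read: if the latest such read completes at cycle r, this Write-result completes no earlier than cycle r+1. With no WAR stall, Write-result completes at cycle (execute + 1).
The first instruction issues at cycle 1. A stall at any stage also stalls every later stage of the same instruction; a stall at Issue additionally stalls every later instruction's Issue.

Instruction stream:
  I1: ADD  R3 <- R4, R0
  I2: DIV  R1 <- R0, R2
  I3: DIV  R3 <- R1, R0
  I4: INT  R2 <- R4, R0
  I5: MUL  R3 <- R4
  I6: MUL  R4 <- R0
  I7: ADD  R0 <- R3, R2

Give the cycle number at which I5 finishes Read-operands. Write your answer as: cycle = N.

cycle = 25

I1: IS=1 RO=2 EX=4 WR=5
I2: IS=2 RO=3 EX=11 WR=12
I3: IS=13 RO=14 EX=22 WR=23  [struct: DIV busy until I2 writes@12]
I4: IS=14 RO=15 EX=16 WR=17
I5: IS=24 RO=25 EX=29 WR=30  [WAW R3: wait I3 write@23]
I6: IS=31 RO=32 EX=36 WR=37  [struct: MUL busy until I5 writes@30]
I7: IS=32 RO=33 EX=35 WR=36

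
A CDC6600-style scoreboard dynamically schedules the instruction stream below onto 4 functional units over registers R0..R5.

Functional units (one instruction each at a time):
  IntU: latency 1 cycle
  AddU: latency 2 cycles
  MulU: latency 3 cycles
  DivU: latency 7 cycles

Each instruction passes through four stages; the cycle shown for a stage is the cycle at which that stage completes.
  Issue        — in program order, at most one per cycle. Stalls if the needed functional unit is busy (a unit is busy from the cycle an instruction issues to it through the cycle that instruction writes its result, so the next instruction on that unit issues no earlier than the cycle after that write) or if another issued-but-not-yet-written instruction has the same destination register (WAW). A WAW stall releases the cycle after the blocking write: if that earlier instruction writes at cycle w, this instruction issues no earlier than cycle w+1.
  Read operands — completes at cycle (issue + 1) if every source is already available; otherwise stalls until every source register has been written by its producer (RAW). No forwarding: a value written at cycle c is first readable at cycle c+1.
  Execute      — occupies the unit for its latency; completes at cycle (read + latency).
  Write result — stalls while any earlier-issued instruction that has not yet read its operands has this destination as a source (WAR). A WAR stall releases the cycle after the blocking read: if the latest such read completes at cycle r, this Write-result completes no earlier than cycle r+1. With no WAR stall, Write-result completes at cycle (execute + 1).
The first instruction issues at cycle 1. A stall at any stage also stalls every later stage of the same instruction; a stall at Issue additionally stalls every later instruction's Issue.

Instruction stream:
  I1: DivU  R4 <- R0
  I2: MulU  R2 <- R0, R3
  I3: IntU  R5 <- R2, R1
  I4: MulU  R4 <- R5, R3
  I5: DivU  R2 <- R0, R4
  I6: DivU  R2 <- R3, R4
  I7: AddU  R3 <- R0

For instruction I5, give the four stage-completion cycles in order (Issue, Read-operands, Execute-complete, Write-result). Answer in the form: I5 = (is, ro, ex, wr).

I5 = (12, 17, 24, 25)

I1: IS=1 RO=2 EX=9 WR=10
I2: IS=2 RO=3 EX=6 WR=7
I3: IS=3 RO=8 EX=9 WR=10  [RAW R2: wait I2 write@7]
I4: IS=11 RO=12 EX=15 WR=16  [WAW R4: wait I1 write@10]
I5: IS=12 RO=17 EX=24 WR=25  [RAW R4: wait I4 write@16]
I6: IS=26 RO=27 EX=34 WR=35  [struct: DivU busy until I5 writes@25]
I7: IS=27 RO=28 EX=30 WR=31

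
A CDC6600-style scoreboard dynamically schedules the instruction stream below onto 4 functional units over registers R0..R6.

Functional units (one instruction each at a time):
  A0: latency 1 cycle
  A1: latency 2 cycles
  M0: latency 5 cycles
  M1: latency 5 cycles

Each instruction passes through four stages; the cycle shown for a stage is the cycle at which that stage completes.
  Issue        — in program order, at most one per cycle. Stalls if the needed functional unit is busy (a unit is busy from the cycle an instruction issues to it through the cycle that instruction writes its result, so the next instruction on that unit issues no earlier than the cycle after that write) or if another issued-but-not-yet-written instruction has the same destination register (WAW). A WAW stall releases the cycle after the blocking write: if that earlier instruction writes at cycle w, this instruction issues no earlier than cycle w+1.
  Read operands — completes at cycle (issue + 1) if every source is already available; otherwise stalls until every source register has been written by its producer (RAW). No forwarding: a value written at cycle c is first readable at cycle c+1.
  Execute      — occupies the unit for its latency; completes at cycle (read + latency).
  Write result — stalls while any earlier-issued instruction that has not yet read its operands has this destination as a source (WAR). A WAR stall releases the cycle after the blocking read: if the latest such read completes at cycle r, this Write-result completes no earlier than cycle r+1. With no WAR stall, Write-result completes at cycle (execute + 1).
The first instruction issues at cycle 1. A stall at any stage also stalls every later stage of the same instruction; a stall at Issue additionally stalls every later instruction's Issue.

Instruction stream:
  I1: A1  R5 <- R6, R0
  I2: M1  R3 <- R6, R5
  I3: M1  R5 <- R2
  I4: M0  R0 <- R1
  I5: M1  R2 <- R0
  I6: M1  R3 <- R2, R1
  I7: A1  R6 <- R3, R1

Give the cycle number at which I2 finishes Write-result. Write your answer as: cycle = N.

I1: IS=1 RO=2 EX=4 WR=5
I2: IS=2 RO=6 EX=11 WR=12  [RAW R5: wait I1 write@5]
I3: IS=13 RO=14 EX=19 WR=20  [struct: M1 busy until I2 writes@12]
I4: IS=14 RO=15 EX=20 WR=21
I5: IS=21 RO=22 EX=27 WR=28  [struct: M1 busy until I3 writes@20]
I6: IS=29 RO=30 EX=35 WR=36  [struct: M1 busy until I5 writes@28]
I7: IS=30 RO=37 EX=39 WR=40  [RAW R3: wait I6 write@36]

cycle = 12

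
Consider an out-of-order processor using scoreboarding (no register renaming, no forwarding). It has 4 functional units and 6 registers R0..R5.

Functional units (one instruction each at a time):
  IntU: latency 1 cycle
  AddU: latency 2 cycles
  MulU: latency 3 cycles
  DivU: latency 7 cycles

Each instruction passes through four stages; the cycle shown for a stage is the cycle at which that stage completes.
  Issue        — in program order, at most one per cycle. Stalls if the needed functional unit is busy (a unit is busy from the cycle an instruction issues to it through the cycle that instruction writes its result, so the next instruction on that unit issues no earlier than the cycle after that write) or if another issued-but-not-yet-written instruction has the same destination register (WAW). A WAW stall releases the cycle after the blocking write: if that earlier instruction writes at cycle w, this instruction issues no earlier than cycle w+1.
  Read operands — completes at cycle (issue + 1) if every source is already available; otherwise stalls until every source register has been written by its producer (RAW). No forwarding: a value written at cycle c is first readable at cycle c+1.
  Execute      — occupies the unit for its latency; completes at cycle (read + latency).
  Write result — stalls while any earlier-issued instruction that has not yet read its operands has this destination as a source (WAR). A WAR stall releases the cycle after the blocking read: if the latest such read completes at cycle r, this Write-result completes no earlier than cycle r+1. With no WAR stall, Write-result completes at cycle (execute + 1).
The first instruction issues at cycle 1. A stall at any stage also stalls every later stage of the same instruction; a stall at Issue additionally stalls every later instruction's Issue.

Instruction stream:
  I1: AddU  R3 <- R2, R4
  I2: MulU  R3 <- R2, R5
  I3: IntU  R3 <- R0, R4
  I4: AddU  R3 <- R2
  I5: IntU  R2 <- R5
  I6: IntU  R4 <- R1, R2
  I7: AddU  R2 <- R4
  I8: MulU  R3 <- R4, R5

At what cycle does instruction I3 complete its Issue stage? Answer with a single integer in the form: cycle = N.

cycle = 12

t=1  I1 issues→AddU
t=2  I1 reads
t=4  I1 exec-done
t=5  I1 writes R3
t=6  I2 issues→MulU
t=7  I2 reads
t=10  I2 exec-done
t=11  I2 writes R3
t=12  I3 issues→IntU
t=13  I3 reads
t=14  I3 exec-done
t=15  I3 writes R3
t=16  I4 issues→AddU
t=17  I4 reads · I5 issues→IntU
t=18  I5 reads
t=19  I4 exec-done · I5 exec-done
t=20  I4 writes R3 · I5 writes R2
t=21  I6 issues→IntU
t=22  I6 reads · I7 issues→AddU
t=23  I6 exec-done · I8 issues→MulU
t=24  I6 writes R4
t=25  I7 reads · I8 reads
t=27  I7 exec-done
t=28  I7 writes R2 · I8 exec-done
t=29  I8 writes R3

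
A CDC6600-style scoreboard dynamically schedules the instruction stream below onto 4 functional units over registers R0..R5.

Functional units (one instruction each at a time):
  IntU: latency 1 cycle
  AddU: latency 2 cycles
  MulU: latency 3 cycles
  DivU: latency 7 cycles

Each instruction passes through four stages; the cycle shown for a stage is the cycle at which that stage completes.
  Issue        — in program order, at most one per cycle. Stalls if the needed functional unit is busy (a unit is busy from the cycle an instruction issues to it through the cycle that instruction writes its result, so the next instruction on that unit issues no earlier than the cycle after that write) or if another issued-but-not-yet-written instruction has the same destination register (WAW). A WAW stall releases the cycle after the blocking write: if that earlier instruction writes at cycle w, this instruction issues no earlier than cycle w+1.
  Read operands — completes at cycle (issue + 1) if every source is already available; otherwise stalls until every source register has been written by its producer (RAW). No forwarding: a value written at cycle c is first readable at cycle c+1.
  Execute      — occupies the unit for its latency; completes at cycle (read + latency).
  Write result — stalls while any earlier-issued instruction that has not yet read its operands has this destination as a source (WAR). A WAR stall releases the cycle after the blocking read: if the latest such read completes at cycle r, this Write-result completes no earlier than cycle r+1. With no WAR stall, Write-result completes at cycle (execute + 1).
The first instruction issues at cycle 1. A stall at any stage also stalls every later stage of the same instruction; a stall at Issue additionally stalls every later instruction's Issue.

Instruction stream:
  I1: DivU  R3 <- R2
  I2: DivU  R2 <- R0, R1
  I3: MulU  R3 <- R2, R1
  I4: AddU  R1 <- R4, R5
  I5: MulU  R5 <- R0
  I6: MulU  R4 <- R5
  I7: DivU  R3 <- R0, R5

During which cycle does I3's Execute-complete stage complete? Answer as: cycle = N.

cycle = 24

I1 -> (1, 2, 9, 10)
I2 -> (11, 12, 19, 20)  // struct: DivU busy until I1 writes@10
I3 -> (12, 21, 24, 25)  // RAW R2: wait I2 write@20
I4 -> (13, 14, 16, 22)  // WAR R1: wait I3 read@21
I5 -> (26, 27, 30, 31)  // struct: MulU busy until I3 writes@25
I6 -> (32, 33, 36, 37)  // struct: MulU busy until I5 writes@31
I7 -> (33, 34, 41, 42)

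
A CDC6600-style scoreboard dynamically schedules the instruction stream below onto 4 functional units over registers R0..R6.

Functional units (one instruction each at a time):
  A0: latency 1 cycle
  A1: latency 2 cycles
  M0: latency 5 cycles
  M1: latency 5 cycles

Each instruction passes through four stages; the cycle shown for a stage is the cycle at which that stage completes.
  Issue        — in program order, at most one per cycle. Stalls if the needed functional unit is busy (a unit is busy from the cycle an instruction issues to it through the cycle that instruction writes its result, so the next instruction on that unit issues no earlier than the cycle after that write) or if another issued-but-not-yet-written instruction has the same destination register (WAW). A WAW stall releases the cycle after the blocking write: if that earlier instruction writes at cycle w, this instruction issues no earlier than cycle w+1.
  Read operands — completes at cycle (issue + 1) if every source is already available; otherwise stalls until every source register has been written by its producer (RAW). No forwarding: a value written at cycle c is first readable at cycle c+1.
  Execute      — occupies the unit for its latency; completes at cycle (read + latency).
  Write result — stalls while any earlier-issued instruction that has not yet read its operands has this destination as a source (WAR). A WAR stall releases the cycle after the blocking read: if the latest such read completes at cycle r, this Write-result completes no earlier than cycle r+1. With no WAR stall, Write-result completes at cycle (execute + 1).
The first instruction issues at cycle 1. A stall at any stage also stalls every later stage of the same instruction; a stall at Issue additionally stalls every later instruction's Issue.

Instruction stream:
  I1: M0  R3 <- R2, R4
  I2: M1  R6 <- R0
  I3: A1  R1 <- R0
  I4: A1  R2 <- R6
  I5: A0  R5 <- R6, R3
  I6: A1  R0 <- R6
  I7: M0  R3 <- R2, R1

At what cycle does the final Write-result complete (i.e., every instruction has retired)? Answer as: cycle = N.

1) issue 1, read 2, done 7, write 8
2) issue 2, read 3, done 8, write 9
3) issue 3, read 4, done 6, write 7
4) issue 8, read 10, done 12, write 13  <struct: A1 busy until I3 writes@7 / RAW R6: wait I2 write@9>
5) issue 9, read 10, done 11, write 12
6) issue 14, read 15, done 17, write 18  <struct: A1 busy until I4 writes@13>
7) issue 15, read 16, done 21, write 22

cycle = 22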